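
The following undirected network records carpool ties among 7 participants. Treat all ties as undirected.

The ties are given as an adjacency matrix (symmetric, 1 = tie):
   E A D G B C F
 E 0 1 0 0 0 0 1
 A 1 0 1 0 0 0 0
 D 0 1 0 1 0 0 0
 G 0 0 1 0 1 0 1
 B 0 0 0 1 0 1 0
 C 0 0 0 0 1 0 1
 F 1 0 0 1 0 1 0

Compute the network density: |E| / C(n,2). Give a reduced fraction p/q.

8/21

There are 8 edges and 7 nodes, so the maximum possible is C(7,2) = 21.
Density = 8/21.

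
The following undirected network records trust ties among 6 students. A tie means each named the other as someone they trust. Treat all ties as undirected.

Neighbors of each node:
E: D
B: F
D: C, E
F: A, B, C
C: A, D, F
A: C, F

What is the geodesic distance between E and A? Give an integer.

One shortest route is E – D – C – A, which uses 3 edges, and at distance 2 from E we only reach {C}, which does not include A. So d(E,A) = 3.

3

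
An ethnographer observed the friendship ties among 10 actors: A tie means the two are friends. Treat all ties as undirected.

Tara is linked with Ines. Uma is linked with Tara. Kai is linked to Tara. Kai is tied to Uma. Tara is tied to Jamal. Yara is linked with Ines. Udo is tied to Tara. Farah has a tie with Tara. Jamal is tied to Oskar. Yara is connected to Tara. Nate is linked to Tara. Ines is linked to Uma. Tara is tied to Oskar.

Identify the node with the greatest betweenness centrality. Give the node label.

Tara

Unnormalized betweenness of each node: Farah:0, Ines:1/2, Jamal:0, Kai:0, Nate:0, Oskar:0, Tara:31, Udo:0, Uma:1/2, Yara:0.
Tara has the largest value, 31, making it the main broker — the node through which the most shortest paths run.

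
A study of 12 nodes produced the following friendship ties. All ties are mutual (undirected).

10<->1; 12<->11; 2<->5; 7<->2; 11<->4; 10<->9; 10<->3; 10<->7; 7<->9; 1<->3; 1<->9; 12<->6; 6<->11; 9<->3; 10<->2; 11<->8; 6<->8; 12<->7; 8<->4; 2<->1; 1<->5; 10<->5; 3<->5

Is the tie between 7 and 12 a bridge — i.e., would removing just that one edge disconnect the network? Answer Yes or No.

Yes

Without the 7–12 edge there is no alternate route between 7 and 12, so the network disconnects. It is a bridge.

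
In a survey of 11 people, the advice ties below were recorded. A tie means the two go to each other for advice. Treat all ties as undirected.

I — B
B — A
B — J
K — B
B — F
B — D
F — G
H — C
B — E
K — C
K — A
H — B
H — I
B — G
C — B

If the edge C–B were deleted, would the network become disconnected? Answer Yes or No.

No

Even without that edge, C still reaches B via C – K – B, so the network stays connected. Not a bridge.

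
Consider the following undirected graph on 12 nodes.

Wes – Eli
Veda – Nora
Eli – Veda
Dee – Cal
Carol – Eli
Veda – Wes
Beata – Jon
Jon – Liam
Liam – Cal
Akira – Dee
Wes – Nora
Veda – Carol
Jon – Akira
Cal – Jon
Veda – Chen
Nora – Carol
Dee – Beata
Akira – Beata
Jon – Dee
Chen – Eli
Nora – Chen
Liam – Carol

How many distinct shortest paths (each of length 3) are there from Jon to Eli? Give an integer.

1

The shortest distance is 3, and the only length-3 path is Jon–Liam–Carol–Eli. So there is exactly 1 shortest path.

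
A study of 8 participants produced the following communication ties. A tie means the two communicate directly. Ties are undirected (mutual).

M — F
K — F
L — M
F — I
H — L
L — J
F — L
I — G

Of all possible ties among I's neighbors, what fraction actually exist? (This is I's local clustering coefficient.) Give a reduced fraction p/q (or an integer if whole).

I's neighbors: F and G (k = 2).
Possible neighbor pairs: C(2,2) = 1. Edges among them: none → e = 0.
Clustering(I) = 0/1.

0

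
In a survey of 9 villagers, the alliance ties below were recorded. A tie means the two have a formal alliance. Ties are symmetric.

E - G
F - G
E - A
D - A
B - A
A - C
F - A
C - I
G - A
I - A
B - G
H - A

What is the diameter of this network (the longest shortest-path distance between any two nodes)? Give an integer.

Eccentricity of each node (its greatest distance to any other): A:1, B:2, C:2, D:2, E:2, F:2, G:2, H:2, I:2.
The maximum eccentricity is 2, realized for instance by the pair H–I via H – A – I. So the diameter is 2.

2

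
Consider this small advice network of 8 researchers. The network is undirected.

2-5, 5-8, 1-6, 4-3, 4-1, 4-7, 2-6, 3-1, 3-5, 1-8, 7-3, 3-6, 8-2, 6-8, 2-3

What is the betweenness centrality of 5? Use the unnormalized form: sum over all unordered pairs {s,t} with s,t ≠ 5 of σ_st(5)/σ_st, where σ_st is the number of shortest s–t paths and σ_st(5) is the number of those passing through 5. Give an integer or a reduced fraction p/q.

Pairs whose geodesics pass through 5 — 3–8: 1/4; 8–7: 1/5.
All other pairs contribute 0.
Summing the contributions gives betweenness(5) = 9/20.

9/20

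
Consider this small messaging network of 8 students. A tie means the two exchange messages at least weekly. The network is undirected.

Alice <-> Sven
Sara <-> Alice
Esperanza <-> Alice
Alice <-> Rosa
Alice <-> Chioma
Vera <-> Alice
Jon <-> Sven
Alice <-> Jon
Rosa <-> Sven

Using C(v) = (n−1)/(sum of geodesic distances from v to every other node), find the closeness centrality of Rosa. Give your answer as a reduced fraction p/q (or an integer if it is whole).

Distances from Rosa: Alice:1, Chioma:2, Esperanza:2, Jon:2, Sara:2, Sven:1, Vera:2. Sum = 12.
n = 8, so closeness = 7/12.

7/12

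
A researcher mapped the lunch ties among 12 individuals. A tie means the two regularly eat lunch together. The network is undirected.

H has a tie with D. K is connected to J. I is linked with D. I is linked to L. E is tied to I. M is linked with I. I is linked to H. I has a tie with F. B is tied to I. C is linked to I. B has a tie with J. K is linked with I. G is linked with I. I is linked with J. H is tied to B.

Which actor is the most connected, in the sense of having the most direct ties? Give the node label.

I

Degrees — B:3, C:1, D:2, E:1, F:1, G:1, H:3, I:11, J:3, K:2, L:1, M:1.
The maximum is 11, attained only by I.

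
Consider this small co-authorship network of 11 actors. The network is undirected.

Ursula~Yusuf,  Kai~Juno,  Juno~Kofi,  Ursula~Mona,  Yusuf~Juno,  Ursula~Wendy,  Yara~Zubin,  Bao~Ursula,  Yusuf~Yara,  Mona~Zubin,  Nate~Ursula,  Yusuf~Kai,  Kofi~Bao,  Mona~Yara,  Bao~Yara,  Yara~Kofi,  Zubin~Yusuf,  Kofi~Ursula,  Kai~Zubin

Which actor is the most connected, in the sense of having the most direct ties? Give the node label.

Degrees — Bao:3, Juno:3, Kai:3, Kofi:4, Mona:3, Nate:1, Ursula:6, Wendy:1, Yara:5, Yusuf:5, Zubin:4.
The maximum is 6, attained only by Ursula.

Ursula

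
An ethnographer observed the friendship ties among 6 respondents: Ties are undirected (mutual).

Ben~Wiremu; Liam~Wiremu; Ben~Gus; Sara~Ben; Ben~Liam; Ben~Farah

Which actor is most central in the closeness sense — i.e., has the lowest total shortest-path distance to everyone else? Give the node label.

Farness (sum of distances to all others) for each node — Ben:5, Farah:9, Gus:9, Liam:8, Sara:9, Wiremu:8.
The smallest farness is 5, for Ben, so Ben has the highest closeness.

Ben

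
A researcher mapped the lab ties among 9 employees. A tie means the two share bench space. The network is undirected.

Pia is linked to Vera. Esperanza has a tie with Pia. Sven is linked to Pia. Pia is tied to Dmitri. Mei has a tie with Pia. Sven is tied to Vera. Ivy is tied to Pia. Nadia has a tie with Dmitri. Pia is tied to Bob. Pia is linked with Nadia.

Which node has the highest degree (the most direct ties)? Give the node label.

Pia

Degrees — Bob:1, Dmitri:2, Esperanza:1, Ivy:1, Mei:1, Nadia:2, Pia:8, Sven:2, Vera:2.
The maximum is 8, attained only by Pia.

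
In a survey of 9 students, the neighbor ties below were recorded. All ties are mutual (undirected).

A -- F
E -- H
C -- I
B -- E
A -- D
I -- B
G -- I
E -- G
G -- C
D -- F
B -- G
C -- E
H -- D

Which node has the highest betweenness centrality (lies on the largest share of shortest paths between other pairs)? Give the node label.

E

Unnormalized betweenness of each node: A:0, B:5/3, C:5/3, D:12, E:49/3, F:0, G:2, H:15, I:1/3.
E has the largest value, 49/3, making it the main broker — the node through which the most shortest paths run.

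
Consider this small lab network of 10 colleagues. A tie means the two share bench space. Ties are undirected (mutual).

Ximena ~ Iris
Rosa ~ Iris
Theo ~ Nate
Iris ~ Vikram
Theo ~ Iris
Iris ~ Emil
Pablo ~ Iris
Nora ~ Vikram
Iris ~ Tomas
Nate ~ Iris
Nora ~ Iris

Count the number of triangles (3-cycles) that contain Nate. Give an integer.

Nate's neighbors: Iris and Theo.
Neighbor pairs that are themselves tied: Nate–Iris–Theo. Each forms one triangle with Nate, for 1 in total.

1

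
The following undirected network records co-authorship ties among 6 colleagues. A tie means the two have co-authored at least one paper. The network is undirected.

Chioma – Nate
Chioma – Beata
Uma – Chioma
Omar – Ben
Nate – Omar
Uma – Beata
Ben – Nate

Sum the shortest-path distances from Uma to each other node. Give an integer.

Distances from Uma: Beata:1, Ben:3, Chioma:1, Nate:2, Omar:3.
Sum = 1 + 3 + 1 + 2 + 3 = 10.

10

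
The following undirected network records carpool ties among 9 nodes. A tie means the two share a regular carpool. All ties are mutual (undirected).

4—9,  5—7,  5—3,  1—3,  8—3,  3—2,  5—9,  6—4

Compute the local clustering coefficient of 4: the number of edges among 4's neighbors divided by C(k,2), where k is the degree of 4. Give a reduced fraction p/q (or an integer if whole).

0

4's neighbors: 6 and 9 (k = 2).
Possible neighbor pairs: C(2,2) = 1. Edges among them: none → e = 0.
Clustering(4) = 0/1.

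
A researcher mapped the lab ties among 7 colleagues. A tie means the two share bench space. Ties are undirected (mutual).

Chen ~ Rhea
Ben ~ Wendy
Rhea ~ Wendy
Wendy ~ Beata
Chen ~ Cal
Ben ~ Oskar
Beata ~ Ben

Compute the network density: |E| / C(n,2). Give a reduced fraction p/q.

1/3

There are 7 edges and 7 nodes, so the maximum possible is C(7,2) = 21.
Density = 7/21 = 1/3.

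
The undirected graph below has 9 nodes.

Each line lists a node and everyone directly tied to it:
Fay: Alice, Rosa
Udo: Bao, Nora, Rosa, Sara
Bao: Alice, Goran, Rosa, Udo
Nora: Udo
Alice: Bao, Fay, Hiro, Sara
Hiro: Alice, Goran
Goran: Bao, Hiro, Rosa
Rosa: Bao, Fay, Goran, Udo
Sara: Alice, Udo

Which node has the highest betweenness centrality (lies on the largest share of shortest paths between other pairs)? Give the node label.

Udo

Unnormalized betweenness of each node: Alice:6, Bao:9/2, Fay:1/2, Goran:5/2, Hiro:3/4, Nora:0, Rosa:21/4, Sara:3/2, Udo:9.
Udo has the largest value, 9, making it the main broker — the node through which the most shortest paths run.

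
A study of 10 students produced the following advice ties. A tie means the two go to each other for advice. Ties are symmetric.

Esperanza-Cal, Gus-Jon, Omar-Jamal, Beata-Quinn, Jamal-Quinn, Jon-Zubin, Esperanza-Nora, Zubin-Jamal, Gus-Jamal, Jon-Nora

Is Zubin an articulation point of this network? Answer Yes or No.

Even without Zubin, every remaining node can still reach every other (the residual graph is connected), so Zubin is not a cut vertex.

No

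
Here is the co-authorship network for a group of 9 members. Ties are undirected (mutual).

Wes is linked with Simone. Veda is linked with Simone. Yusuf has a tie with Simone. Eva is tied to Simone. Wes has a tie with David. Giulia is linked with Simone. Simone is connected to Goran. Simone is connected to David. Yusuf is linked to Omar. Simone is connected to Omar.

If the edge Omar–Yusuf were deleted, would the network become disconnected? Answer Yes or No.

Even without that edge, Omar still reaches Yusuf via Omar – Simone – Yusuf, so the network stays connected. Not a bridge.

No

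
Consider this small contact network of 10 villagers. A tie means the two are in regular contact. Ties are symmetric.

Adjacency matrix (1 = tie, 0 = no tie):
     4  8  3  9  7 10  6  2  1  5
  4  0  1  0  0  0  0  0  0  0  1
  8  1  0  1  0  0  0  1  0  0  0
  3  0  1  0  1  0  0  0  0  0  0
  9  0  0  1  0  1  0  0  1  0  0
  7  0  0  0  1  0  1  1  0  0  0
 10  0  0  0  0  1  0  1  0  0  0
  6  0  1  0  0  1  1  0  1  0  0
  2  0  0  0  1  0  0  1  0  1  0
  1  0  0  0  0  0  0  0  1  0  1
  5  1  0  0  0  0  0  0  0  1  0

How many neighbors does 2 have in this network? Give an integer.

3

2 is directly tied to 1, 6, and 9. That is 3 neighbors, so the degree of 2 is 3.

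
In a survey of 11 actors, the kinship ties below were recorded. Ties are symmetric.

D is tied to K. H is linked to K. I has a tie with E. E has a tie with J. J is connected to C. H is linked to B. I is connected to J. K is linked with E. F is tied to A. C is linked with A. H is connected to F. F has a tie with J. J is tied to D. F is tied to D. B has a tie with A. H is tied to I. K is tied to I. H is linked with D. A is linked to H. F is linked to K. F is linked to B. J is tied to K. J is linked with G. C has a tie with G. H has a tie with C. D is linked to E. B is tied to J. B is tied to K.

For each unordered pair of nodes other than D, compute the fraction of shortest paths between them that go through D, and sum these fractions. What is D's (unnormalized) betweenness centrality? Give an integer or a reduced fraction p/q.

Pairs whose geodesics pass through D — E–F: 1/3; E–A: 2/9; E–H: 1/3; J–H: 1/6.
All other pairs contribute 0.
Summing the contributions gives betweenness(D) = 19/18.

19/18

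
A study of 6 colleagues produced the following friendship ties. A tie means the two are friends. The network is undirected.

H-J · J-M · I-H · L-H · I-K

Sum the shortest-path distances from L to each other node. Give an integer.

11

Distances from L: H:1, I:2, J:2, K:3, M:3.
Sum = 1 + 2 + 2 + 3 + 3 = 11.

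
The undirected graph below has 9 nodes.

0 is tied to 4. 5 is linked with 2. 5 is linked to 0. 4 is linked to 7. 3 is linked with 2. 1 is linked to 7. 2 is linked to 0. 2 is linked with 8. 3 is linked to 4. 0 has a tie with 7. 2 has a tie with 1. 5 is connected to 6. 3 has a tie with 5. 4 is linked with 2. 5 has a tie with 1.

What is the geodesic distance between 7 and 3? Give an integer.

2

One shortest route is 7 – 4 – 3, which uses 2 edges, and 7 and 3 are not directly tied, so nothing shorter exists. So d(7,3) = 2.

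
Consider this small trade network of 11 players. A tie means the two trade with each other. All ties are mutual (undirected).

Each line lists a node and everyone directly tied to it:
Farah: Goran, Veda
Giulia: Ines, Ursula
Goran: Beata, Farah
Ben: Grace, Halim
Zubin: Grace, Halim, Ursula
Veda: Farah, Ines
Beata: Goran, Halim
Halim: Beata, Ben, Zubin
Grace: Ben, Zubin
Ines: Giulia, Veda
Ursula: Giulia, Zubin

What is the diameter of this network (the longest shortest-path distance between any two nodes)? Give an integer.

5

Eccentricity of each node (its greatest distance to any other): Beata:4, Ben:5, Farah:5, Giulia:4, Goran:4, Grace:5, Halim:4, Ines:5, Ursula:4, Veda:5, Zubin:4.
The maximum eccentricity is 5, realized for instance by the pair Grace–Farah via Grace – Ben – Halim – Beata – Goran – Farah. So the diameter is 5.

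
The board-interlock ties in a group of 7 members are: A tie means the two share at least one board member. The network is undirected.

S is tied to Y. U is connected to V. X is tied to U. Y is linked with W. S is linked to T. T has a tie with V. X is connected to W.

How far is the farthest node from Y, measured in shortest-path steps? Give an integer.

3

Distances from Y: S:1, T:2, U:3, V:3, W:1, X:2.
The largest is 3 (to U and V), so the eccentricity of Y is 3.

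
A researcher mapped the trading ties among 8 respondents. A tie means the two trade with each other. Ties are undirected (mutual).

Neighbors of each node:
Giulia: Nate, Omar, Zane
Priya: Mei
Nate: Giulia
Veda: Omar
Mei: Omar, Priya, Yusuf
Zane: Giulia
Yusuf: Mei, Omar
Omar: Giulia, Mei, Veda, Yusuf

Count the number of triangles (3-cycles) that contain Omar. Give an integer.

1

Omar's neighbors: Giulia, Mei, Veda, and Yusuf.
Neighbor pairs that are themselves tied: Omar–Mei–Yusuf. Each forms one triangle with Omar, for 1 in total.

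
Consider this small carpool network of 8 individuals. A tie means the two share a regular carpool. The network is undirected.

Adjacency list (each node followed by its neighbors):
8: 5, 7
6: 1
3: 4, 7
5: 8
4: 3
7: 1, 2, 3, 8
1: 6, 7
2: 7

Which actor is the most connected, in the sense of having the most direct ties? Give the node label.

7

Degrees — 1:2, 2:1, 3:2, 4:1, 5:1, 6:1, 7:4, 8:2.
The maximum is 4, attained only by 7.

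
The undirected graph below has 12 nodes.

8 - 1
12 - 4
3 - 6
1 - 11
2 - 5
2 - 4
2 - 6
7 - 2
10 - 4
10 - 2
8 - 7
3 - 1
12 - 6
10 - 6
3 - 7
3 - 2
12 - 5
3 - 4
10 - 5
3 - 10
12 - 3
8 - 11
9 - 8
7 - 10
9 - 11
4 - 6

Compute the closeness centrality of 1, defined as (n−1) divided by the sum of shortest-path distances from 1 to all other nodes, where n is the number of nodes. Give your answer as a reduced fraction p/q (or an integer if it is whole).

Distances from 1: 2:2, 3:1, 4:2, 5:3, 6:2, 7:2, 8:1, 9:2, 10:2, 11:1, 12:2. Sum = 20.
n = 12, so closeness = 11/20.

11/20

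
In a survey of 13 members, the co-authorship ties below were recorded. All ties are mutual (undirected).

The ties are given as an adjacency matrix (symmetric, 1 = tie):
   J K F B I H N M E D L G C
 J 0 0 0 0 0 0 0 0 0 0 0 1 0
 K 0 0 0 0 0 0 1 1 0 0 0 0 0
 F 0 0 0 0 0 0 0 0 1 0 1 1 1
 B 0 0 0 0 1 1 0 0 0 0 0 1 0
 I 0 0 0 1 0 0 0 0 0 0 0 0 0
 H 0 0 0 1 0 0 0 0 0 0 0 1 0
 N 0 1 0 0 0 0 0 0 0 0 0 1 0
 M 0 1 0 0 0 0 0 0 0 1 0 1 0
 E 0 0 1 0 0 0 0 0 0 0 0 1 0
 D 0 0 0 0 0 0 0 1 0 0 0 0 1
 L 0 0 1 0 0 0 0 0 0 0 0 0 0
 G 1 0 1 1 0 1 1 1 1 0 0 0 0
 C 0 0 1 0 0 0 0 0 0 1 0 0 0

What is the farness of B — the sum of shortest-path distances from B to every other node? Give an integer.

Distances from B: C:3, D:3, E:2, F:2, G:1, H:1, I:1, J:2, K:3, L:3, M:2, N:2.
Sum = 3 + 3 + 2 + 2 + 1 + 1 + 1 + 2 + 3 + 3 + 2 + 2 = 25.

25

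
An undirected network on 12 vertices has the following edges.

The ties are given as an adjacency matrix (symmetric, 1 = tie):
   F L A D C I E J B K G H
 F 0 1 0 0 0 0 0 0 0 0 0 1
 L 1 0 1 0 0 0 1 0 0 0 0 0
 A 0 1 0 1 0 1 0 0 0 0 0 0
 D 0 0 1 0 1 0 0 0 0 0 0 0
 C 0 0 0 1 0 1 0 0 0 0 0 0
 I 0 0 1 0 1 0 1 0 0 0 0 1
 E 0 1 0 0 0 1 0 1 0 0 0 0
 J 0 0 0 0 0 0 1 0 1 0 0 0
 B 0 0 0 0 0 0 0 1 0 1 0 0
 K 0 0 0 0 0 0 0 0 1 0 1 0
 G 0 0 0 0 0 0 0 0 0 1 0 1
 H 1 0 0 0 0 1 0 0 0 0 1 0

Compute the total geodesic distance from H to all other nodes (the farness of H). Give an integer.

22

Distances from H: A:2, B:3, C:2, D:3, E:2, F:1, G:1, I:1, J:3, K:2, L:2.
Sum = 2 + 3 + 2 + 3 + 2 + 1 + 1 + 1 + 3 + 2 + 2 = 22.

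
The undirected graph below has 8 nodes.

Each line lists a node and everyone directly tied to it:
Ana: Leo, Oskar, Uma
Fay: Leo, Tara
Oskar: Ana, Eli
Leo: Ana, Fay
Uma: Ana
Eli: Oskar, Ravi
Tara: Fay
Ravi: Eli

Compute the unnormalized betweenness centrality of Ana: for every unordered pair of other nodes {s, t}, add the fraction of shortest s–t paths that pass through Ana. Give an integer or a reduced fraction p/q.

Pairs whose geodesics pass through Ana — Leo–Oskar: 1; Leo–Ravi: 1; Leo–Uma: 1; Leo–Eli: 1; Oskar–Fay: 1; Oskar–Uma: 1; Oskar–Tara: 1; Fay–Ravi: 1; Fay–Uma: 1; Fay–Eli: 1; Ravi–Uma: 1; Ravi–Tara: 1; Uma–Tara: 1; Uma–Eli: 1 … (+1 more pairs).
All other pairs contribute 0.
Summing the contributions gives betweenness(Ana) = 15.

15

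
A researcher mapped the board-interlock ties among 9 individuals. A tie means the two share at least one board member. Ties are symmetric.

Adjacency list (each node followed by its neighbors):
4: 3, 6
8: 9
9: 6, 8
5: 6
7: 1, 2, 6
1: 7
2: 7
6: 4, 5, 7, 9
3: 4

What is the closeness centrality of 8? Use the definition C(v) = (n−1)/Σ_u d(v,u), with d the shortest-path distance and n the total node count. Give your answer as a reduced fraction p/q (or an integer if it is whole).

1/3

Distances from 8: 1:4, 2:4, 3:4, 4:3, 5:3, 6:2, 7:3, 9:1. Sum = 24.
n = 9, so closeness = 8/24 = 1/3.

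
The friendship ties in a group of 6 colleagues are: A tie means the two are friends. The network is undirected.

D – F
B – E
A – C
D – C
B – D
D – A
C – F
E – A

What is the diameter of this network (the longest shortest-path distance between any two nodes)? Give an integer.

3

Eccentricity of each node (its greatest distance to any other): A:2, B:2, C:2, D:2, E:3, F:3.
The maximum eccentricity is 3, realized for instance by the pair F–E via F – D – B – E. So the diameter is 3.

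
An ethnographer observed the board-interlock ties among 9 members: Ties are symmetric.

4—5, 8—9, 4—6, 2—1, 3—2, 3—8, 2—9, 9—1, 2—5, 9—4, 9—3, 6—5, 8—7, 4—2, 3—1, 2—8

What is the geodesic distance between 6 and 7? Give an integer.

4

One shortest route is 6 – 4 – 9 – 8 – 7, which uses 4 edges, and at distance 3 from 6 we only reach {1, 3, 8}, which does not include 7. So d(6,7) = 4.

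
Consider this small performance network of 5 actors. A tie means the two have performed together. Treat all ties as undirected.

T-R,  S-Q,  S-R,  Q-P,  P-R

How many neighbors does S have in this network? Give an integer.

S is directly tied to Q and R. That is 2 neighbors, so the degree of S is 2.

2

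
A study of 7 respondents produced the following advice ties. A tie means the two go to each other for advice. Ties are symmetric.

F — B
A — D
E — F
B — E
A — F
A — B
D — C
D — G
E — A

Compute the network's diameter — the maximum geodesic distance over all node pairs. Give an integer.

3

Eccentricity of each node (its greatest distance to any other): A:2, B:3, C:3, D:2, E:3, F:3, G:3.
The maximum eccentricity is 3, realized for instance by the pair G–E via G – D – A – E. So the diameter is 3.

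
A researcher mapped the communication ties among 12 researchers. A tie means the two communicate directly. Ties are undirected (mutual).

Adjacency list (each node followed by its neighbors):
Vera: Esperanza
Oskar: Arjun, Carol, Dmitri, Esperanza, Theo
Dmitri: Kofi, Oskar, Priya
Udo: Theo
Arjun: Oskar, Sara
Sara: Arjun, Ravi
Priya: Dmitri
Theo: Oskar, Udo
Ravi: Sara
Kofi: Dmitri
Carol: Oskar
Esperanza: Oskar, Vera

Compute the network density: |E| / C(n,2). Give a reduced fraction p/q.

1/6

There are 11 edges and 12 nodes, so the maximum possible is C(12,2) = 66.
Density = 11/66 = 1/6.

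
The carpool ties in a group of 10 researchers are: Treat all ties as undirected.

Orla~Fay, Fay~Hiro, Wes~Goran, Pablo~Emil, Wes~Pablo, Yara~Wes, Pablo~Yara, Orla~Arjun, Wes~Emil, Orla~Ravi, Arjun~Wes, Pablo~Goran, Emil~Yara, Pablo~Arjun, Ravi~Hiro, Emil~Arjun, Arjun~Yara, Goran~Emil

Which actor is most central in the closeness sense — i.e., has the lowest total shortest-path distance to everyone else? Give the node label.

Farness (sum of distances to all others) for each node — Arjun:14, Emil:17, Fay:22, Goran:23, Hiro:28, Orla:16, Pablo:17, Ravi:22, Wes:17, Yara:18.
The smallest farness is 14, for Arjun, so Arjun has the highest closeness.

Arjun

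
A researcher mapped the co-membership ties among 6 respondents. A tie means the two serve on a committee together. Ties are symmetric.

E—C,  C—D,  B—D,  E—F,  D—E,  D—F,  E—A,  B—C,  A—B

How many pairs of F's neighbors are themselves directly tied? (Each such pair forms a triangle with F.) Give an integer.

F's neighbors: D and E.
Neighbor pairs that are themselves tied: F–D–E. Each forms one triangle with F, for 1 in total.

1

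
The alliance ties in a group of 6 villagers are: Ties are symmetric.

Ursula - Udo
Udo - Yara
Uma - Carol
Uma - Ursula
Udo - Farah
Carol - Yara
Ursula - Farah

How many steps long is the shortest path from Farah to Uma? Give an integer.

One shortest route is Farah – Ursula – Uma, which uses 2 edges, and Farah and Uma are not directly tied, so nothing shorter exists. So d(Farah,Uma) = 2.

2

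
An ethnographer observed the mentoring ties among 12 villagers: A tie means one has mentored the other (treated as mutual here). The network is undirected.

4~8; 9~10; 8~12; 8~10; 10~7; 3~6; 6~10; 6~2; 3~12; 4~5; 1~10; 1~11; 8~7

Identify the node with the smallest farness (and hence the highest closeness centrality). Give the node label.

Farness (sum of distances to all others) for each node — 1:26, 2:33, 3:28, 4:28, 5:38, 6:23, 7:24, 8:20, 9:28, 10:18, 11:36, 12:26.
The smallest farness is 18, for 10, so 10 has the highest closeness.

10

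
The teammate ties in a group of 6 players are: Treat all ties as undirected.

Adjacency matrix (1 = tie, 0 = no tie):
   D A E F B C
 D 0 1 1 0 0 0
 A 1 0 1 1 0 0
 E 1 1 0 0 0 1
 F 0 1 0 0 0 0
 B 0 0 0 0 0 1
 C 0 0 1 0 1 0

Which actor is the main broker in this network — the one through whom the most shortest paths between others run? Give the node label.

Unnormalized betweenness of each node: A:4, B:0, C:4, D:0, E:6, F:0.
E has the largest value, 6, making it the main broker — the node through which the most shortest paths run.

E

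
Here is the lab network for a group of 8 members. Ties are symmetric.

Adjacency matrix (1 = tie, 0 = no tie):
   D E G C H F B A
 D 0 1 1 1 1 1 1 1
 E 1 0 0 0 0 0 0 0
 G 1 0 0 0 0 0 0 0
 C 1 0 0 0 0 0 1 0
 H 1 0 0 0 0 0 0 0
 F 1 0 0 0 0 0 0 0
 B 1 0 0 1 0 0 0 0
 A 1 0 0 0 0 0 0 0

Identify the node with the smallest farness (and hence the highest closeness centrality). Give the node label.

D

Farness (sum of distances to all others) for each node — A:13, B:12, C:12, D:7, E:13, F:13, G:13, H:13.
The smallest farness is 7, for D, so D has the highest closeness.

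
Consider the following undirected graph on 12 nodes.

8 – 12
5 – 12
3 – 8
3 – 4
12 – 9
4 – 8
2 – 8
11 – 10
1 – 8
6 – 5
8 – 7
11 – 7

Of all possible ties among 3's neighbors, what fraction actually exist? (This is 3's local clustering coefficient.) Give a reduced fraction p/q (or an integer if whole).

1

3's neighbors: 4 and 8 (k = 2).
Possible neighbor pairs: C(2,2) = 1. Edges among them: 4–8 → e = 1.
Clustering(3) = 1/1.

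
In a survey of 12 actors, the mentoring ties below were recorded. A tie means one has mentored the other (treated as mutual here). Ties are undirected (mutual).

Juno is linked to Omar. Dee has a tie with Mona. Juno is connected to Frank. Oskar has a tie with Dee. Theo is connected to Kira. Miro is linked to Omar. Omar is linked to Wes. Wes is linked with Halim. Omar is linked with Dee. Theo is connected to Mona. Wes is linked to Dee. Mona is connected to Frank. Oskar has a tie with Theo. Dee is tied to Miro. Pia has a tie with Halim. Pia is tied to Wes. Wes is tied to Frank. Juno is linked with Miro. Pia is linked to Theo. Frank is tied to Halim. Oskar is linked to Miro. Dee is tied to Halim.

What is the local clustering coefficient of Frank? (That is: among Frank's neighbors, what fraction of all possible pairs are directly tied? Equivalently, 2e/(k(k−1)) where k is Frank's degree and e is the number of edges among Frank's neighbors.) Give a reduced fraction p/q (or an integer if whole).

1/6

Frank's neighbors: Halim, Juno, Mona, and Wes (k = 4).
Possible neighbor pairs: C(4,2) = 6. Edges among them: Halim–Wes → e = 1.
Clustering(Frank) = 1/6.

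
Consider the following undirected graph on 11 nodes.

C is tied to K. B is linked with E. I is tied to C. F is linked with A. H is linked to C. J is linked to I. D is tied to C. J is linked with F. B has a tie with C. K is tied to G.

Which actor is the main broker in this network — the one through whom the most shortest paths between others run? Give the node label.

C

Unnormalized betweenness of each node: A:0, B:9, C:37, D:0, E:0, F:9, G:0, H:0, I:21, J:16, K:9.
C has the largest value, 37, making it the main broker — the node through which the most shortest paths run.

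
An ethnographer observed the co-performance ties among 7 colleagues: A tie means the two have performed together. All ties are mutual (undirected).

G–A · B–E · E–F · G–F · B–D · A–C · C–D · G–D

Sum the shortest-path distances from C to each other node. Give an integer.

12

Distances from C: A:1, B:2, D:1, E:3, F:3, G:2.
Sum = 1 + 2 + 1 + 3 + 3 + 2 = 12.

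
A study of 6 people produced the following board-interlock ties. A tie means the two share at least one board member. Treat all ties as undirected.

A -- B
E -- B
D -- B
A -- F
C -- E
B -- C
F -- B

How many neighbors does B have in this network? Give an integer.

5

B is directly tied to A, C, D, E, and F. That is 5 neighbors, so the degree of B is 5.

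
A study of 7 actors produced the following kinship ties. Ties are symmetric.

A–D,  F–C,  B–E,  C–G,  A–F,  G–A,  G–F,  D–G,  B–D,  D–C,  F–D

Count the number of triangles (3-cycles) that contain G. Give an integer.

5

G's neighbors: A, C, D, and F.
Neighbor pairs that are themselves tied: G–A–D; G–A–F; G–C–D; G–C–F; G–D–F. Each forms one triangle with G, for 5 in total.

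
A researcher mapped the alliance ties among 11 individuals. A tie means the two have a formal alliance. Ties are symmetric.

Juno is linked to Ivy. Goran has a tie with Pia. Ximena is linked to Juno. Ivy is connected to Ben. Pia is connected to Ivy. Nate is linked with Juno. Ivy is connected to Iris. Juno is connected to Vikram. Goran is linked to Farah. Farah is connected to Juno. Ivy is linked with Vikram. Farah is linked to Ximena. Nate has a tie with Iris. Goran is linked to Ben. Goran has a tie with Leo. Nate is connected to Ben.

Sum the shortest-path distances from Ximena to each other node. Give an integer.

Distances from Ximena: Ben:3, Farah:1, Goran:2, Iris:3, Ivy:2, Juno:1, Leo:3, Nate:2, Pia:3, Vikram:2.
Sum = 3 + 1 + 2 + 3 + 2 + 1 + 3 + 2 + 3 + 2 = 22.

22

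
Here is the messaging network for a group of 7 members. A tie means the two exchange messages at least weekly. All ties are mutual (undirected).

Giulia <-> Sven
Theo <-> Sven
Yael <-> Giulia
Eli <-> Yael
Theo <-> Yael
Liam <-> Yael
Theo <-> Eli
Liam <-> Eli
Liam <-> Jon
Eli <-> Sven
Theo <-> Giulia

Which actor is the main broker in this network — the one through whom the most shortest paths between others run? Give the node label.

Liam

Unnormalized betweenness of each node: Eli:10/3, Giulia:1/3, Jon:0, Liam:5, Sven:1/3, Theo:2/3, Yael:10/3.
Liam has the largest value, 5, making it the main broker — the node through which the most shortest paths run.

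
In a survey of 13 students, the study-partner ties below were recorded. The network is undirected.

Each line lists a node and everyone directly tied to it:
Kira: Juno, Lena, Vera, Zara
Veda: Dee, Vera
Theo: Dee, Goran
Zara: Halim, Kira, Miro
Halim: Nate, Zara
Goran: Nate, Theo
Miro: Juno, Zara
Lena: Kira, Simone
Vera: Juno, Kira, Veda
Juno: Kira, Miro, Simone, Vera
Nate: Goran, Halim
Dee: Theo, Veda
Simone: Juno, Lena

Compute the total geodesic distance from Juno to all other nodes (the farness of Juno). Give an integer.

29

Distances from Juno: Dee:3, Goran:5, Halim:3, Kira:1, Lena:2, Miro:1, Nate:4, Simone:1, Theo:4, Veda:2, Vera:1, Zara:2.
Sum = 3 + 5 + 3 + 1 + 2 + 1 + 4 + 1 + 4 + 2 + 1 + 2 = 29.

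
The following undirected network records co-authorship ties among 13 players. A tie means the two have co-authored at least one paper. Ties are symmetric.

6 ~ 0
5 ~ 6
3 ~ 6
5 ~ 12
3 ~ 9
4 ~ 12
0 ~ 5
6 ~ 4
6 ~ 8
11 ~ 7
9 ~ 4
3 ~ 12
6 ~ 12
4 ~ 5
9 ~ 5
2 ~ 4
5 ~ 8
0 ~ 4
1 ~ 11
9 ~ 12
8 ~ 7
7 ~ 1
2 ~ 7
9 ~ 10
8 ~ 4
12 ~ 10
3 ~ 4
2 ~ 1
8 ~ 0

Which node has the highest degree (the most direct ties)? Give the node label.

4

Degrees — 0:4, 1:3, 2:3, 3:4, 4:8, 5:6, 6:6, 7:4, 8:5, 9:5, 10:2, 11:2, 12:6.
The maximum is 8, attained only by 4.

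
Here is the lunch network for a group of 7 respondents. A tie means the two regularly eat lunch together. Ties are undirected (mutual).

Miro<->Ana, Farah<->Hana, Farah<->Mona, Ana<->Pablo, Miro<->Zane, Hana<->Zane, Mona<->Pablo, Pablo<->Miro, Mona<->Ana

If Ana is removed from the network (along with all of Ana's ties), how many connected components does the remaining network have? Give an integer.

Ana's neighbors (Miro, Mona, and Pablo) remain reachable from one another through other ties, so the rest of the network stays in one piece.

1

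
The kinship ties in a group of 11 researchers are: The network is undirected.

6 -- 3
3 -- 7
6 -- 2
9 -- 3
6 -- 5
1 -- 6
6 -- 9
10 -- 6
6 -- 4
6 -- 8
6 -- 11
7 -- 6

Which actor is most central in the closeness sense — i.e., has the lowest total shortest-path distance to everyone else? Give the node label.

6

Farness (sum of distances to all others) for each node — 1:19, 2:19, 3:17, 4:19, 5:19, 6:10, 7:18, 8:19, 9:18, 10:19, 11:19.
The smallest farness is 10, for 6, so 6 has the highest closeness.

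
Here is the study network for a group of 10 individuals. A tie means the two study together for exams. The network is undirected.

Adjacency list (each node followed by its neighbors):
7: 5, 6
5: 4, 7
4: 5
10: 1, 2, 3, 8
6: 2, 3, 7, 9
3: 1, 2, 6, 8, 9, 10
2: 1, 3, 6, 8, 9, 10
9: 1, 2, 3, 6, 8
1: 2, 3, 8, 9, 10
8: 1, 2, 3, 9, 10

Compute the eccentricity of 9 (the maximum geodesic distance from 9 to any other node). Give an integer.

4

Distances from 9: 1:1, 2:1, 3:1, 4:4, 5:3, 6:1, 7:2, 8:1, 10:2.
The largest is 4 (to 4), so the eccentricity of 9 is 4.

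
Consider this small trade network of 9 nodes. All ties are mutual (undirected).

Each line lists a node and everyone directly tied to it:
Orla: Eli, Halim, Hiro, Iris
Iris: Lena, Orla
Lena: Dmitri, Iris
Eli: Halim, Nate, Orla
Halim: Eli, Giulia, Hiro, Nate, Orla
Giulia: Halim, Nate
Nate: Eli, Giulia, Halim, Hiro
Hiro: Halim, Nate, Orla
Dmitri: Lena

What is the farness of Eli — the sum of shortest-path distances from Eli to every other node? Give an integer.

Distances from Eli: Dmitri:4, Giulia:2, Halim:1, Hiro:2, Iris:2, Lena:3, Nate:1, Orla:1.
Sum = 4 + 2 + 1 + 2 + 2 + 3 + 1 + 1 = 16.

16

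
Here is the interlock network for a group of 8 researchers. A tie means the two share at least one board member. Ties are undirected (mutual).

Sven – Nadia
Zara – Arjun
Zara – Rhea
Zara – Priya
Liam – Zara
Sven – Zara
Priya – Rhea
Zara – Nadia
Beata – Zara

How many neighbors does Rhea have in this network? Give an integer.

Rhea is directly tied to Priya and Zara. That is 2 neighbors, so the degree of Rhea is 2.

2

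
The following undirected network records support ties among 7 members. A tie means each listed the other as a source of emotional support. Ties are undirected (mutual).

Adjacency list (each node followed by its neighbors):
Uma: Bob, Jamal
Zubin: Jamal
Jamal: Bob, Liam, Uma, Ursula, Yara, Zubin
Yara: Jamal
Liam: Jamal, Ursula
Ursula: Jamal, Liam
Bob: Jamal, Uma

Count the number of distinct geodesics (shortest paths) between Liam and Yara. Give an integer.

The shortest distance is 2, and the only length-2 path is Liam–Jamal–Yara. So there is exactly 1 shortest path.

1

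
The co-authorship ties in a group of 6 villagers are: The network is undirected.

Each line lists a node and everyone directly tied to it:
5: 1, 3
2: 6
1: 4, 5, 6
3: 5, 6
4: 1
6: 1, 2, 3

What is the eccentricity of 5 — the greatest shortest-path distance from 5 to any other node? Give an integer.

3

Distances from 5: 1:1, 2:3, 3:1, 4:2, 6:2.
The largest is 3 (to 2), so the eccentricity of 5 is 3.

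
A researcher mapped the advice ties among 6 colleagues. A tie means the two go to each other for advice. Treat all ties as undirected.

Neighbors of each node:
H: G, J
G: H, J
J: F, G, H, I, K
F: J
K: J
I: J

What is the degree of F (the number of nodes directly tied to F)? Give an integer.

1

F is directly tied to J. That is 1 neighbor, so the degree of F is 1.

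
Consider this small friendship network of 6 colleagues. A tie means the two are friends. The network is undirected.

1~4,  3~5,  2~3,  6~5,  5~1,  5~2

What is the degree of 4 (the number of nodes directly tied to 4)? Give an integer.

4 is directly tied to 1. That is 1 neighbor, so the degree of 4 is 1.

1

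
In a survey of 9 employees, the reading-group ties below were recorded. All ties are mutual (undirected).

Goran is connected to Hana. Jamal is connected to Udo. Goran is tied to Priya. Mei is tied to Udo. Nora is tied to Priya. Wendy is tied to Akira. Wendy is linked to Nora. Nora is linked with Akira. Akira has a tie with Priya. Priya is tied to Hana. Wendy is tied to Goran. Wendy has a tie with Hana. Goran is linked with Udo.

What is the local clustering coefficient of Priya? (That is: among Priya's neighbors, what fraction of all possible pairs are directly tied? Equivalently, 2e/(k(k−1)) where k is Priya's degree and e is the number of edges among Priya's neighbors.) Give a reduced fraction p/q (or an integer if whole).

1/3

Priya's neighbors: Akira, Goran, Hana, and Nora (k = 4).
Possible neighbor pairs: C(4,2) = 6. Edges among them: Akira–Nora, Goran–Hana → e = 2.
Clustering(Priya) = 2/6 = 1/3.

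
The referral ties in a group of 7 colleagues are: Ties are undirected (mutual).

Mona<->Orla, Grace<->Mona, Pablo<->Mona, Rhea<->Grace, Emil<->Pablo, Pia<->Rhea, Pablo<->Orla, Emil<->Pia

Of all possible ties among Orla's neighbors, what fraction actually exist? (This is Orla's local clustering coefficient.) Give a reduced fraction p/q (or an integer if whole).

Orla's neighbors: Mona and Pablo (k = 2).
Possible neighbor pairs: C(2,2) = 1. Edges among them: Mona–Pablo → e = 1.
Clustering(Orla) = 1/1.

1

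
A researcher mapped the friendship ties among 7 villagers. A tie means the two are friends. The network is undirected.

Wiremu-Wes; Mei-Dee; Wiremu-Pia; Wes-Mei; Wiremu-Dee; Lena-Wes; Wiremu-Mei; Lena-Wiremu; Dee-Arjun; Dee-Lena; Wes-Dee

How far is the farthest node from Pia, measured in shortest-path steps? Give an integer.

Distances from Pia: Arjun:3, Dee:2, Lena:2, Mei:2, Wes:2, Wiremu:1.
The largest is 3 (to Arjun), so the eccentricity of Pia is 3.

3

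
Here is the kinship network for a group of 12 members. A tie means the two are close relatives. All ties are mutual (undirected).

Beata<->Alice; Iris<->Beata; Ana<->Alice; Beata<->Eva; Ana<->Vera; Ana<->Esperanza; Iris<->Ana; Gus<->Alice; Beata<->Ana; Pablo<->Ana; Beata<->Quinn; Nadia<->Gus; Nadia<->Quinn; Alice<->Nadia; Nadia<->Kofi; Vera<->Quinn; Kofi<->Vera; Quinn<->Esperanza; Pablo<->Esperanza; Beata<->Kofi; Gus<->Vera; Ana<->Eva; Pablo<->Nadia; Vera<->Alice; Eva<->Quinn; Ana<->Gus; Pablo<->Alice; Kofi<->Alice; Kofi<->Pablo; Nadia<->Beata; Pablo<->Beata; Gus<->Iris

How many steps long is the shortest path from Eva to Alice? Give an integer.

One shortest route is Eva – Ana – Alice, which uses 2 edges, and Eva and Alice are not directly tied, so nothing shorter exists. So d(Eva,Alice) = 2.

2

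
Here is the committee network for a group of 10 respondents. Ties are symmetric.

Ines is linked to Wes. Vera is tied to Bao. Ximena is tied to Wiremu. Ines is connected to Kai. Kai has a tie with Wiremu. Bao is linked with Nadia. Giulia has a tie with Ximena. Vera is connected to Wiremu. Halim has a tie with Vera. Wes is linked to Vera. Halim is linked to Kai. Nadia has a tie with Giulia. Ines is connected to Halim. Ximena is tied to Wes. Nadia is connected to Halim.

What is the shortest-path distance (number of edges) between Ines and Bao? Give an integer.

One shortest route is Ines – Halim – Nadia – Bao, which uses 3 edges, and at distance 2 from Ines we only reach {Nadia, Vera, Wiremu, Ximena}, which does not include Bao. So d(Ines,Bao) = 3.

3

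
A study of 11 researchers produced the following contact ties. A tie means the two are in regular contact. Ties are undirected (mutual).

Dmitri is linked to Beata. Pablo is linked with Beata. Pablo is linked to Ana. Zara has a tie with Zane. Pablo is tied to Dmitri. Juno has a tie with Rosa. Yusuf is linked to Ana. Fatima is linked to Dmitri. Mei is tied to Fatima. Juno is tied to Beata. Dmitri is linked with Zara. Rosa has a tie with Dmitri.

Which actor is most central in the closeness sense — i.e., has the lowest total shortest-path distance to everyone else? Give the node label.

Dmitri

Farness (sum of distances to all others) for each node — Ana:26, Beata:20, Dmitri:16, Fatima:23, Juno:27, Mei:32, Pablo:19, Rosa:23, Yusuf:35, Zane:32, Zara:23.
The smallest farness is 16, for Dmitri, so Dmitri has the highest closeness.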